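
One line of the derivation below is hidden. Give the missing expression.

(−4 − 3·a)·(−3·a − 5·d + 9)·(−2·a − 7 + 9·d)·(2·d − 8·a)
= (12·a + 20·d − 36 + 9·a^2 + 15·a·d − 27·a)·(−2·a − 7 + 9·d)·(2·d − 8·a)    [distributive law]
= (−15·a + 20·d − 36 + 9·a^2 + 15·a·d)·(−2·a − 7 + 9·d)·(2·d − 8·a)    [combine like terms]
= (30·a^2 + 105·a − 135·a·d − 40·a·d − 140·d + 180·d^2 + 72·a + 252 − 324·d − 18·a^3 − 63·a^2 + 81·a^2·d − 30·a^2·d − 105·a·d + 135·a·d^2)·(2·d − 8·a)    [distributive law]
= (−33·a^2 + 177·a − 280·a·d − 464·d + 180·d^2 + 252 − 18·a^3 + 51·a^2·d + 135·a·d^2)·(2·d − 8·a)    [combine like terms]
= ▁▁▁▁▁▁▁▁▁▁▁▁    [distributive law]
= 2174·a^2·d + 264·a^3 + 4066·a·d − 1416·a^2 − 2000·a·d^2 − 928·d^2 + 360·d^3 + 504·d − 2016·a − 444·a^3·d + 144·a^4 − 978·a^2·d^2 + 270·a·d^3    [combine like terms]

Applying distributive law to the line above:

−66·a^2·d + 264·a^3 + 354·a·d − 1416·a^2 − 560·a·d^2 + 2240·a^2·d − 928·d^2 + 3712·a·d + 360·d^3 − 1440·a·d^2 + 504·d − 2016·a − 36·a^3·d + 144·a^4 + 102·a^2·d^2 − 408·a^3·d + 270·a·d^3 − 1080·a^2·d^2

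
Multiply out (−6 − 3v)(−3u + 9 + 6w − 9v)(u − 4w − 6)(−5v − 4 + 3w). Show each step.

(−6 − 3v)(−3u + 9 + 6w − 9v)(u − 4w − 6)(−5v − 4 + 3w)
= (18u − 54 − 36w + 54v + 9uv − 27v − 18vw + 27v^2)(u − 4w − 6)(−5v − 4 + 3w)    [distributive law]
= (18u − 54 − 36w + 27v + 9uv − 18vw + 27v^2)(u − 4w − 6)(−5v − 4 + 3w)    [combine like terms]
= (18u^2 − 72uw − 108u − 54u + 216w + 324 − 36uw + 144w^2 + 216w + 27uv − 108vw − 162v + 9u^2v − 36uvw − 54uv − 18uvw + 72vw^2 + 108vw + 27uv^2 − 108v^2w − 162v^2)(−5v − 4 + 3w)    [distributive law]
= (18u^2 − 108uw − 162u + 432w + 324 + 144w^2 − 27uv − 162v + 9u^2v − 54uvw + 72vw^2 + 27uv^2 − 108v^2w − 162v^2)(−5v − 4 + 3w)    [combine like terms]
= −90u^2v − 72u^2 + 54u^2w + 540uvw + 432uw − 324uw^2 + 810uv + 648u − 486uw − 2160vw − 1728w + 1296w^2 − 1620v − 1296 + 972w − 720vw^2 − 576w^2 + 432w^3 + 135uv^2 + 108uv − 81uvw + 810v^2 + 648v − 486vw − 45u^2v^2 − 36u^2v + 27u^2vw + 270uv^2w + 216uvw − 162uvw^2 − 360v^2w^2 − 288vw^2 + 216vw^3 − 135uv^3 − 108uv^2 + 81uv^2w + 540v^3w + 432v^2w − 324v^2w^2 + 810v^3 + 648v^2 − 486v^2w    [distributive law]
= −126u^2v − 72u^2 + 54u^2w + 675uvw − 54uw − 324uw^2 + 918uv + 648u − 2646vw − 756w + 720w^2 − 972v − 1296 − 1008vw^2 + 432w^3 + 27uv^2 + 1458v^2 − 45u^2v^2 + 27u^2vw + 351uv^2w − 162uvw^2 − 684v^2w^2 + 216vw^3 − 135uv^3 + 540v^3w − 54v^2w + 810v^3    [combine like terms]

−126u^2v − 72u^2 + 54u^2w + 675uvw − 54uw − 324uw^2 + 918uv + 648u − 2646vw − 756w + 720w^2 − 972v − 1296 − 1008vw^2 + 432w^3 + 27uv^2 + 1458v^2 − 45u^2v^2 + 27u^2vw + 351uv^2w − 162uvw^2 − 684v^2w^2 + 216vw^3 − 135uv^3 + 540v^3w − 54v^2w + 810v^3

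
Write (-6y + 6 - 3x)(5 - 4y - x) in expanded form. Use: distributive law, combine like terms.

(-6y + 6 - 3x)(5 - 4y - x)
= -30y + 24y^2 + 6xy + 30 - 24y - 6x - 15x + 12xy + 3x^2    [distributive law]
= -54y + 24y^2 + 18xy + 30 - 21x + 3x^2    [combine like terms]

-54y + 24y^2 + 18xy + 30 - 21x + 3x^2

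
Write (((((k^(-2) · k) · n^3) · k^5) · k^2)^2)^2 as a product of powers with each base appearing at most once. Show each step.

k^24·n^12

(((((k^(-2) · k) · n^3) · k^5) · k^2)^2)^2
= ((((k^(-2) · k) · n^3) · k^5) · k^2)^4    [power of a power]
= ((((k^(-2) · k) · n^3) · k^5)^4) · ((k^2)^4)    [power of a product]
= ((((k^(-2) · k) · n^3)^4) · ((k^5)^4)) · ((k^2)^4)    [power of a product]
= ((((k^(-2) · k)^4) · ((n^3)^4)) · ((k^5)^4)) · ((k^2)^4)    [power of a product]
= (((((k^(-2))^4) · (k^4)) · ((n^3)^4)) · ((k^5)^4)) · ((k^2)^4)    [power of a product]
= (((k^(-8) · (k^4)) · ((n^3)^4)) · ((k^5)^4)) · ((k^2)^4)    [power of a power]
= ((k^(-4) · ((n^3)^4)) · ((k^5)^4)) · ((k^2)^4)    [product of powers]
= ((k^(-4) · n^12) · ((k^5)^4)) · ((k^2)^4)    [power of a power]
= ((k^(-4) · n^12) · k^20) · ((k^2)^4)    [power of a power]
= ((k^(-4) · n^12) · k^20) · k^8    [power of a power]
= k^24·n^12    [product of powers]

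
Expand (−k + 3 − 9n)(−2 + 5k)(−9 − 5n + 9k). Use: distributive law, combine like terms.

−207k + 482kn + 198k² − 380k²n − 45k³ + 54 − 132n − 90n² + 225kn²

(−k + 3 − 9n)(−2 + 5k)(−9 − 5n + 9k)
= (2k − 5k² − 6 + 15k + 18n − 45kn)(−9 − 5n + 9k)    [distributive law]
= (17k − 5k² − 6 + 18n − 45kn)(−9 − 5n + 9k)    [combine like terms]
= −153k − 85kn + 153k² + 45k² + 25k²n − 45k³ + 54 + 30n − 54k − 162n − 90n² + 162kn + 405kn + 225kn² − 405k²n    [distributive law]
= −207k + 482kn + 198k² − 380k²n − 45k³ + 54 − 132n − 90n² + 225kn²    [combine like terms]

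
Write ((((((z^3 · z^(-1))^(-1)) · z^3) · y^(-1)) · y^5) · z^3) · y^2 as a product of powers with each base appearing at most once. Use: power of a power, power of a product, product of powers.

((((((z^3 · z^(-1))^(-1)) · z^3) · y^(-1)) · y^5) · z^3) · y^2
= (((((((z^3)^(-1)) · ((z^(-1))^(-1))) · z^3) · y^(-1)) · y^5) · z^3) · y^2    [power of a product]
= (((((z^(-3) · ((z^(-1))^(-1))) · z^3) · y^(-1)) · y^5) · z^3) · y^2    [power of a power]
= (((((z^(-3) · z) · z^3) · y^(-1)) · y^5) · z^3) · y^2    [power of a power]
= ((((z^(-2) · z^3) · y^(-1)) · y^5) · z^3) · y^2    [product of powers]
= (((z · y^(-1)) · y^5) · z^3) · y^2    [product of powers]
= y^6z^4    [product of powers]

y^6z^4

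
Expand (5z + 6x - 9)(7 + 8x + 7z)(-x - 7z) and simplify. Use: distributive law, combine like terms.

238xz + 196z^2 - 418x^2z - 609xz^2 - 245z^3 + 30x^2 - 48x^3 + 63x + 441z

(5z + 6x - 9)(7 + 8x + 7z)(-x - 7z)
= (35z + 40xz + 35z^2 + 42x + 48x^2 + 42xz - 63 - 72x - 63z)(-x - 7z)    [distributive law]
= (-28z + 82xz + 35z^2 - 30x + 48x^2 - 63)(-x - 7z)    [combine like terms]
= 28xz + 196z^2 - 82x^2z - 574xz^2 - 35xz^2 - 245z^3 + 30x^2 + 210xz - 48x^3 - 336x^2z + 63x + 441z    [distributive law]
= 238xz + 196z^2 - 418x^2z - 609xz^2 - 245z^3 + 30x^2 - 48x^3 + 63x + 441z    [combine like terms]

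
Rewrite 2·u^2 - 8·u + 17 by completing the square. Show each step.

2·u^2 - 8·u + 17
= 2(u^2 - 4·u) + 17    [factor out 2 from the u-terms]
= 2(u^2 - 4·u + 4 - 4) + 17    [add and subtract 4 inside the bracket]
= 2(u - 2)^2 - 8 + 17    [perfect-square identity]
= 2(u - 2)^2 + 9    [combine constants]

2(u - 2)^2 + 9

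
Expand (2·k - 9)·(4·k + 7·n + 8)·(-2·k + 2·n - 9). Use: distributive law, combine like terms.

(2·k - 9)·(4·k + 7·n + 8)·(-2·k + 2·n - 9)
= (8·k^2 + 14·k·n + 16·k - 36·k - 63·n - 72)·(-2·k + 2·n - 9)    [distributive law]
= (8·k^2 + 14·k·n - 20·k - 63·n - 72)·(-2·k + 2·n - 9)    [combine like terms]
= -16·k^3 + 16·k^2·n - 72·k^2 - 28·k^2·n + 28·k·n^2 - 126·k·n + 40·k^2 - 40·k·n + 180·k + 126·k·n - 126·n^2 + 567·n + 144·k - 144·n + 648    [distributive law]
= -16·k^3 - 12·k^2·n - 32·k^2 + 28·k·n^2 - 40·k·n + 324·k - 126·n^2 + 423·n + 648    [combine like terms]

-16·k^3 - 12·k^2·n - 32·k^2 + 28·k·n^2 - 40·k·n + 324·k - 126·n^2 + 423·n + 648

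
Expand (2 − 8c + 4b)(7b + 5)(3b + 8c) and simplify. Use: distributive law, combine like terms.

(2 − 8c + 4b)(7b + 5)(3b + 8c)
= (14b + 10 − 56bc − 40c + 28b² + 20b)(3b + 8c)    [distributive law]
= (34b + 10 − 56bc − 40c + 28b²)(3b + 8c)    [combine like terms]
= 102b² + 272bc + 30b + 80c − 168b²c − 448bc² − 120bc − 320c² + 84b³ + 224b²c    [distributive law]
= 102b² + 152bc + 30b + 80c + 56b²c − 448bc² − 320c² + 84b³    [combine like terms]

102b² + 152bc + 30b + 80c + 56b²c − 448bc² − 320c² + 84b³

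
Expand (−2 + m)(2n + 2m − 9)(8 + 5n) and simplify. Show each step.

(−2 + m)(2n + 2m − 9)(8 + 5n)
= (−4n − 4m + 18 + 2mn + 2m^2 − 9m)(8 + 5n)    [distributive law]
= (−4n − 13m + 18 + 2mn + 2m^2)(8 + 5n)    [combine like terms]
= −32n − 20n^2 − 104m − 65mn + 144 + 90n + 16mn + 10mn^2 + 16m^2 + 10m^2n    [distributive law]
= 58n − 20n^2 − 104m − 49mn + 144 + 10mn^2 + 16m^2 + 10m^2n    [combine like terms]

58n − 20n^2 − 104m − 49mn + 144 + 10mn^2 + 16m^2 + 10m^2n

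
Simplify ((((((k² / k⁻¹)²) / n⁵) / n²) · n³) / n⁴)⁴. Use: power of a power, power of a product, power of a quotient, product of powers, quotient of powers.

((((((k² / k⁻¹)²) / n⁵) / n²) · n³) / n⁴)⁴
= ((((((k² / k⁻¹)²) / n⁵) / n²) · n³)⁴) / ((n⁴)⁴)    [power of a quotient]
= ((((((k² / k⁻¹)²) / n⁵) / n²)⁴) · ((n³)⁴)) / ((n⁴)⁴)    [power of a product]
= ((((((k² / k⁻¹)²) / n⁵)⁴) / ((n²)⁴)) · ((n³)⁴)) / ((n⁴)⁴)    [power of a quotient]
= ((((((k² / k⁻¹)²)⁴) / ((n⁵)⁴)) / ((n²)⁴)) · ((n³)⁴)) / ((n⁴)⁴)    [power of a quotient]
= (((((k² / k⁻¹)⁸) / ((n⁵)⁴)) / ((n²)⁴)) · ((n³)⁴)) / ((n⁴)⁴)    [power of a power]
= ((((((k²)⁸) / ((k⁻¹)⁸)) / ((n⁵)⁴)) / ((n²)⁴)) · ((n³)⁴)) / ((n⁴)⁴)    [power of a quotient]
= ((((k¹⁶ / ((k⁻¹)⁸)) / ((n⁵)⁴)) / ((n²)⁴)) · ((n³)⁴)) / ((n⁴)⁴)    [power of a power]
= ((((k¹⁶ / k⁻⁸) / ((n⁵)⁴)) / ((n²)⁴)) · ((n³)⁴)) / ((n⁴)⁴)    [power of a power]
= (((k²⁴ / ((n⁵)⁴)) / ((n²)⁴)) · ((n³)⁴)) / ((n⁴)⁴)    [quotient of powers]
= (((k²⁴ / n²⁰) / ((n²)⁴)) · ((n³)⁴)) / ((n⁴)⁴)    [power of a power]
= (((k²⁴ / n²⁰) / n⁸) · ((n³)⁴)) / ((n⁴)⁴)    [power of a power]
= (((k²⁴ / n²⁰) / n⁸) · n¹²) / ((n⁴)⁴)    [power of a power]
= (((k²⁴ / n²⁰) / n⁸) · n¹²) / n¹⁶    [power of a power]
= k²⁴n⁻³²    [quotient of powers; product of powers]

k²⁴n⁻³²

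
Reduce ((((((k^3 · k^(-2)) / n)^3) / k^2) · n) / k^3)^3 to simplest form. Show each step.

k^(-6)·n^(-6)

((((((k^3 · k^(-2)) / n)^3) / k^2) · n) / k^3)^3
= ((((((k^3 · k^(-2)) / n)^3) / k^2) · n)^3) / ((k^3)^3)    [power of a quotient]
= ((((((k^3 · k^(-2)) / n)^3) / k^2)^3) · (n^3)) / ((k^3)^3)    [power of a product]
= ((((((k^3 · k^(-2)) / n)^3)^3) / ((k^2)^3)) · (n^3)) / ((k^3)^3)    [power of a quotient]
= (((((k^3 · k^(-2)) / n)^9) / ((k^2)^3)) · (n^3)) / ((k^3)^3)    [power of a power]
= (((((k^3 · k^(-2))^9) / (n^9)) / ((k^2)^3)) · (n^3)) / ((k^3)^3)    [power of a quotient]
= ((((((k^3)^9) · ((k^(-2))^9)) / (n^9)) / ((k^2)^3)) · (n^3)) / ((k^3)^3)    [power of a product]
= ((((k^27 · ((k^(-2))^9)) / (n^9)) / ((k^2)^3)) · (n^3)) / ((k^3)^3)    [power of a power]
= ((((k^27 · k^(-18)) / (n^9)) / ((k^2)^3)) · (n^3)) / ((k^3)^3)    [power of a power]
= (((k^9 / (n^9)) / ((k^2)^3)) · (n^3)) / ((k^3)^3)    [product of powers]
= (((k^9 / n^9) / k^6) · (n^3)) / ((k^3)^3)    [power of a power]
= (((k^9 / n^9) / k^6) · n^3) / k^9    [power of a power]
= k^(-6)·n^(-6)    [quotient of powers; product of powers]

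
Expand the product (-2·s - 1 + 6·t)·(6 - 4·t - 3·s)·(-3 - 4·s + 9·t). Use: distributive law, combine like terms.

(-2·s - 1 + 6·t)·(6 - 4·t - 3·s)·(-3 - 4·s + 9·t)
= (-12·s + 8·s·t + 6·s² - 6 + 4·t + 3·s + 36·t - 24·t² - 18·s·t)·(-3 - 4·s + 9·t)    [distributive law]
= (-9·s - 10·s·t + 6·s² - 6 + 40·t - 24·t²)·(-3 - 4·s + 9·t)    [combine like terms]
= 27·s + 36·s² - 81·s·t + 30·s·t + 40·s²·t - 90·s·t² - 18·s² - 24·s³ + 54·s²·t + 18 + 24·s - 54·t - 120·t - 160·s·t + 360·t² + 72·t² + 96·s·t² - 216·t³    [distributive law]
= 51·s + 18·s² - 211·s·t + 94·s²·t + 6·s·t² - 24·s³ + 18 - 174·t + 432·t² - 216·t³    [combine like terms]

51·s + 18·s² - 211·s·t + 94·s²·t + 6·s·t² - 24·s³ + 18 - 174·t + 432·t² - 216·t³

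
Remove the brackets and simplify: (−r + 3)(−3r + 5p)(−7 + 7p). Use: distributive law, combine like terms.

−21r^2 + 21pr^2 − 28pr − 35p^2r + 63r − 105p + 105p^2

(−r + 3)(−3r + 5p)(−7 + 7p)
= (3r^2 − 5pr − 9r + 15p)(−7 + 7p)    [distributive law]
= −21r^2 + 21pr^2 + 35pr − 35p^2r + 63r − 63pr − 105p + 105p^2    [distributive law]
= −21r^2 + 21pr^2 − 28pr − 35p^2r + 63r − 105p + 105p^2    [combine like terms]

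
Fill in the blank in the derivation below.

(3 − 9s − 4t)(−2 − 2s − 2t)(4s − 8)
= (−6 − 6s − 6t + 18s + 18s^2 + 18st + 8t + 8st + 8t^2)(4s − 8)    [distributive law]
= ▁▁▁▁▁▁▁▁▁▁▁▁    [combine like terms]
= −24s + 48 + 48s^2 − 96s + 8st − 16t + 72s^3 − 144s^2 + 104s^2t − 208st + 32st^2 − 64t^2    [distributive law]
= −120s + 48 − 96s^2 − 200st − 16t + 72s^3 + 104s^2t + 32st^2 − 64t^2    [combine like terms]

After combine like terms, the bracketed line is:

(−6 + 12s + 2t + 18s^2 + 26st + 8t^2)(4s − 8)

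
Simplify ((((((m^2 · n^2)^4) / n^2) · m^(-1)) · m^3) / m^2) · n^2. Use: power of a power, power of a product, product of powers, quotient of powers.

((((((m^2 · n^2)^4) / n^2) · m^(-1)) · m^3) / m^2) · n^2
= (((((((m^2)^4) · ((n^2)^4)) / n^2) · m^(-1)) · m^3) / m^2) · n^2    [power of a product]
= (((((m^8 · ((n^2)^4)) / n^2) · m^(-1)) · m^3) / m^2) · n^2    [power of a power]
= (((((m^8 · n^8) / n^2) · m^(-1)) · m^3) / m^2) · n^2    [power of a power]
= m^8n^8    [quotient of powers; product of powers]

m^8n^8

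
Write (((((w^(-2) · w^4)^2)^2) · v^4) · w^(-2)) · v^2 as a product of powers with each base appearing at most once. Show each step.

v^6w^6

(((((w^(-2) · w^4)^2)^2) · v^4) · w^(-2)) · v^2
= ((((w^(-2) · w^4)^4) · v^4) · w^(-2)) · v^2    [power of a power]
= (((((w^(-2))^4) · ((w^4)^4)) · v^4) · w^(-2)) · v^2    [power of a product]
= (((w^(-8) · ((w^4)^4)) · v^4) · w^(-2)) · v^2    [power of a power]
= (((w^(-8) · w^16) · v^4) · w^(-2)) · v^2    [power of a power]
= ((w^8 · v^4) · w^(-2)) · v^2    [product of powers]
= v^6w^6    [product of powers]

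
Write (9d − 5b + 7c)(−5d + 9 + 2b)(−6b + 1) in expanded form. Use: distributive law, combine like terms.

270bd^2 − 45d^2 − 443bd + 81d − 258b^2d + 260b^2 − 45b + 60b^3 + 210bcd − 35cd − 364bc + 63c − 84b^2c

(9d − 5b + 7c)(−5d + 9 + 2b)(−6b + 1)
= (−45d^2 + 81d + 18bd + 25bd − 45b − 10b^2 − 35cd + 63c + 14bc)(−6b + 1)    [distributive law]
= (−45d^2 + 81d + 43bd − 45b − 10b^2 − 35cd + 63c + 14bc)(−6b + 1)    [combine like terms]
= 270bd^2 − 45d^2 − 486bd + 81d − 258b^2d + 43bd + 270b^2 − 45b + 60b^3 − 10b^2 + 210bcd − 35cd − 378bc + 63c − 84b^2c + 14bc    [distributive law]
= 270bd^2 − 45d^2 − 443bd + 81d − 258b^2d + 260b^2 − 45b + 60b^3 + 210bcd − 35cd − 364bc + 63c − 84b^2c    [combine like terms]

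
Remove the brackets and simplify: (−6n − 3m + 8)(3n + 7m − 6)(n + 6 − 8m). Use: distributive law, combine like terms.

−18n³ − 48n² + 93mn² − 712mn + 387m²n + 312n − 718m² + 168m³ + 828m − 288

(−6n − 3m + 8)(3n + 7m − 6)(n + 6 − 8m)
= (−18n² − 42mn + 36n − 9mn − 21m² + 18m + 24n + 56m − 48)(n + 6 − 8m)    [distributive law]
= (−18n² − 51mn + 60n − 21m² + 74m − 48)(n + 6 − 8m)    [combine like terms]
= −18n³ − 108n² + 144mn² − 51mn² − 306mn + 408m²n + 60n² + 360n − 480mn − 21m²n − 126m² + 168m³ + 74mn + 444m − 592m² − 48n − 288 + 384m    [distributive law]
= −18n³ − 48n² + 93mn² − 712mn + 387m²n + 312n − 718m² + 168m³ + 828m − 288    [combine like terms]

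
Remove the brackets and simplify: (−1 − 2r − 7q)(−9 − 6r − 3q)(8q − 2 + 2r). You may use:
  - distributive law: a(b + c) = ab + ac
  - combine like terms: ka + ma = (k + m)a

(−1 − 2r − 7q)(−9 − 6r − 3q)(8q − 2 + 2r)
= (9 + 6r + 3q + 18r + 12r² + 6qr + 63q + 42qr + 21q²)(8q − 2 + 2r)    [distributive law]
= (9 + 24r + 66q + 12r² + 48qr + 21q²)(8q − 2 + 2r)    [combine like terms]
= 72q − 18 + 18r + 192qr − 48r + 48r² + 528q² − 132q + 132qr + 96qr² − 24r² + 24r³ + 384q²r − 96qr + 96qr² + 168q³ − 42q² + 42q²r    [distributive law]
= −60q − 18 − 30r + 228qr + 24r² + 486q² + 192qr² + 24r³ + 426q²r + 168q³    [combine like terms]

−60q − 18 − 30r + 228qr + 24r² + 486q² + 192qr² + 24r³ + 426q²r + 168q³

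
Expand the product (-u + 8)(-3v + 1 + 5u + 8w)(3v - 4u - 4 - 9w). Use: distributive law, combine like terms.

9uv^2 - 27u^2v + 201uv - 51uvw - 136u^2 - 188u - 575uw + 20u^3 + 77u^2w + 72uw^2 - 72v^2 + 120v + 408vw - 32 - 328w - 576w^2

(-u + 8)(-3v + 1 + 5u + 8w)(3v - 4u - 4 - 9w)
= (3uv - u - 5u^2 - 8uw - 24v + 8 + 40u + 64w)(3v - 4u - 4 - 9w)    [distributive law]
= (3uv + 39u - 5u^2 - 8uw - 24v + 8 + 64w)(3v - 4u - 4 - 9w)    [combine like terms]
= 9uv^2 - 12u^2v - 12uv - 27uvw + 117uv - 156u^2 - 156u - 351uw - 15u^2v + 20u^3 + 20u^2 + 45u^2w - 24uvw + 32u^2w + 32uw + 72uw^2 - 72v^2 + 96uv + 96v + 216vw + 24v - 32u - 32 - 72w + 192vw - 256uw - 256w - 576w^2    [distributive law]
= 9uv^2 - 27u^2v + 201uv - 51uvw - 136u^2 - 188u - 575uw + 20u^3 + 77u^2w + 72uw^2 - 72v^2 + 120v + 408vw - 32 - 328w - 576w^2    [combine like terms]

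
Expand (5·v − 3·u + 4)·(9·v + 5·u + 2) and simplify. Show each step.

45·v² − 2·u·v + 46·v − 15·u² + 14·u + 8

(5·v − 3·u + 4)·(9·v + 5·u + 2)
= 45·v² + 25·u·v + 10·v − 27·u·v − 15·u² − 6·u + 36·v + 20·u + 8    [distributive law]
= 45·v² − 2·u·v + 46·v − 15·u² + 14·u + 8    [combine like terms]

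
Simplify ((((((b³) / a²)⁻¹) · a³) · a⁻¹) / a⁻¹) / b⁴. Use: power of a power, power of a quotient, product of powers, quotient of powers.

((((((b³) / a²)⁻¹) · a³) · a⁻¹) / a⁻¹) / b⁴
= ((((((b³)⁻¹) / ((a²)⁻¹)) · a³) · a⁻¹) / a⁻¹) / b⁴    [power of a quotient]
= (((((b⁻³) / ((a²)⁻¹)) · a³) · a⁻¹) / a⁻¹) / b⁴    [power of a power]
= ((((b⁻³ / a⁻²) · a³) · a⁻¹) / a⁻¹) / b⁴    [power of a power]
= a⁵·b⁻⁷    [quotient of powers; product of powers]

a⁵·b⁻⁷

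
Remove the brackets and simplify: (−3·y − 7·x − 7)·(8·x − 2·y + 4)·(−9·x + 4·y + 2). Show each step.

−134·x^2·y − 94·x·y^2 − 374·x·y + 24·y^3 + 20·y^2 − 108·y + 504·x^3 + 644·x^2 + 84·x − 56

(−3·y − 7·x − 7)·(8·x − 2·y + 4)·(−9·x + 4·y + 2)
= (−24·x·y + 6·y^2 − 12·y − 56·x^2 + 14·x·y − 28·x − 56·x + 14·y − 28)·(−9·x + 4·y + 2)    [distributive law]
= (−10·x·y + 6·y^2 + 2·y − 56·x^2 − 84·x − 28)·(−9·x + 4·y + 2)    [combine like terms]
= 90·x^2·y − 40·x·y^2 − 20·x·y − 54·x·y^2 + 24·y^3 + 12·y^2 − 18·x·y + 8·y^2 + 4·y + 504·x^3 − 224·x^2·y − 112·x^2 + 756·x^2 − 336·x·y − 168·x + 252·x − 112·y − 56    [distributive law]
= −134·x^2·y − 94·x·y^2 − 374·x·y + 24·y^3 + 20·y^2 − 108·y + 504·x^3 + 644·x^2 + 84·x − 56    [combine like terms]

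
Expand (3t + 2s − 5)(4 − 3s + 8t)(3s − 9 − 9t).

(3t + 2s − 5)(4 − 3s + 8t)(3s − 9 − 9t)
= (12t − 9st + 24t^2 + 8s − 6s^2 + 16st − 20 + 15s − 40t)(3s − 9 − 9t)    [distributive law]
= (−28t + 7st + 24t^2 + 23s − 6s^2 − 20)(3s − 9 − 9t)    [combine like terms]
= −84st + 252t + 252t^2 + 21s^2t − 63st − 63st^2 + 72st^2 − 216t^2 − 216t^3 + 69s^2 − 207s − 207st − 18s^3 + 54s^2 + 54s^2t − 60s + 180 + 180t    [distributive law]
= −354st + 432t + 36t^2 + 75s^2t + 9st^2 − 216t^3 + 123s^2 − 267s − 18s^3 + 180    [combine like terms]

−354st + 432t + 36t^2 + 75s^2t + 9st^2 − 216t^3 + 123s^2 − 267s − 18s^3 + 180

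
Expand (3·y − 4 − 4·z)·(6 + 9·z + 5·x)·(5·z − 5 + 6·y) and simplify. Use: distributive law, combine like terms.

(3·y − 4 − 4·z)·(6 + 9·z + 5·x)·(5·z − 5 + 6·y)
= (18·y + 27·y·z + 15·x·y − 24 − 36·z − 20·x − 24·z − 36·z² − 20·x·z)·(5·z − 5 + 6·y)    [distributive law]
= (18·y + 27·y·z + 15·x·y − 24 − 60·z − 20·x − 36·z² − 20·x·z)·(5·z − 5 + 6·y)    [combine like terms]
= 90·y·z − 90·y + 108·y² + 135·y·z² − 135·y·z + 162·y²·z + 75·x·y·z − 75·x·y + 90·x·y² − 120·z + 120 − 144·y − 300·z² + 300·z − 360·y·z − 100·x·z + 100·x − 120·x·y − 180·z³ + 180·z² − 216·y·z² − 100·x·z² + 100·x·z − 120·x·y·z    [distributive law]
= −405·y·z − 234·y + 108·y² − 81·y·z² + 162·y²·z − 45·x·y·z − 195·x·y + 90·x·y² + 180·z + 120 − 120·z² + 100·x − 180·z³ − 100·x·z²    [combine like terms]

−405·y·z − 234·y + 108·y² − 81·y·z² + 162·y²·z − 45·x·y·z − 195·x·y + 90·x·y² + 180·z + 120 − 120·z² + 100·x − 180·z³ − 100·x·z²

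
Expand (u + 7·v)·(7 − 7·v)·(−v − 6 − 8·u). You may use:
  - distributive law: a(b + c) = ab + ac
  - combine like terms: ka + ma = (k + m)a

−357·u·v − 42·u − 56·u^2 + 399·u·v^2 + 56·u^2·v + 245·v^2 − 294·v + 49·v^3

(u + 7·v)·(7 − 7·v)·(−v − 6 − 8·u)
= (7·u − 7·u·v + 49·v − 49·v^2)·(−v − 6 − 8·u)    [distributive law]
= −7·u·v − 42·u − 56·u^2 + 7·u·v^2 + 42·u·v + 56·u^2·v − 49·v^2 − 294·v − 392·u·v + 49·v^3 + 294·v^2 + 392·u·v^2    [distributive law]
= −357·u·v − 42·u − 56·u^2 + 399·u·v^2 + 56·u^2·v + 245·v^2 − 294·v + 49·v^3    [combine like terms]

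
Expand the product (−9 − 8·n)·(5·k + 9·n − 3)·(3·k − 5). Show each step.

−135·k² + 306·k + 29·k·n + 285·n − 135 − 120·k²·n − 216·k·n² + 360·n²

(−9 − 8·n)·(5·k + 9·n − 3)·(3·k − 5)
= (−45·k − 81·n + 27 − 40·k·n − 72·n² + 24·n)·(3·k − 5)    [distributive law]
= (−45·k − 57·n + 27 − 40·k·n − 72·n²)·(3·k − 5)    [combine like terms]
= −135·k² + 225·k − 171·k·n + 285·n + 81·k − 135 − 120·k²·n + 200·k·n − 216·k·n² + 360·n²    [distributive law]
= −135·k² + 306·k + 29·k·n + 285·n − 135 − 120·k²·n − 216·k·n² + 360·n²    [combine like terms]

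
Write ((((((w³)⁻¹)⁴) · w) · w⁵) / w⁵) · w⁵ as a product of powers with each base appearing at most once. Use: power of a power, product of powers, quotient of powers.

((((((w³)⁻¹)⁴) · w) · w⁵) / w⁵) · w⁵
= (((((w³)⁻⁴) · w) · w⁵) / w⁵) · w⁵    [power of a power]
= (((w⁻¹² · w) · w⁵) / w⁵) · w⁵    [power of a power]
= ((w⁻¹¹ · w⁵) / w⁵) · w⁵    [product of powers]
= (w⁻⁶ / w⁵) · w⁵    [product of powers]
= w⁻¹¹ · w⁵    [quotient of powers]
= w⁻⁶    [product of powers]

w⁻⁶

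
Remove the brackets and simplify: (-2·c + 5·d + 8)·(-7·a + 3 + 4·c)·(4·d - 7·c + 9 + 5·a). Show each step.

(-2·c + 5·d + 8)·(-7·a + 3 + 4·c)·(4·d - 7·c + 9 + 5·a)
= (14·a·c - 6·c - 8·c^2 - 35·a·d + 15·d + 20·c·d - 56·a + 24 + 32·c)·(4·d - 7·c + 9 + 5·a)    [distributive law]
= (14·a·c + 26·c - 8·c^2 - 35·a·d + 15·d + 20·c·d - 56·a + 24)·(4·d - 7·c + 9 + 5·a)    [combine like terms]
= 56·a·c·d - 98·a·c^2 + 126·a·c + 70·a^2·c + 104·c·d - 182·c^2 + 234·c + 130·a·c - 32·c^2·d + 56·c^3 - 72·c^2 - 40·a·c^2 - 140·a·d^2 + 245·a·c·d - 315·a·d - 175·a^2·d + 60·d^2 - 105·c·d + 135·d + 75·a·d + 80·c·d^2 - 140·c^2·d + 180·c·d + 100·a·c·d - 224·a·d + 392·a·c - 504·a - 280·a^2 + 96·d - 168·c + 216 + 120·a    [distributive law]
= 401·a·c·d - 138·a·c^2 + 648·a·c + 70·a^2·c + 179·c·d - 254·c^2 + 66·c - 172·c^2·d + 56·c^3 - 140·a·d^2 - 464·a·d - 175·a^2·d + 60·d^2 + 231·d + 80·c·d^2 - 384·a - 280·a^2 + 216    [combine like terms]

401·a·c·d - 138·a·c^2 + 648·a·c + 70·a^2·c + 179·c·d - 254·c^2 + 66·c - 172·c^2·d + 56·c^3 - 140·a·d^2 - 464·a·d - 175·a^2·d + 60·d^2 + 231·d + 80·c·d^2 - 384·a - 280·a^2 + 216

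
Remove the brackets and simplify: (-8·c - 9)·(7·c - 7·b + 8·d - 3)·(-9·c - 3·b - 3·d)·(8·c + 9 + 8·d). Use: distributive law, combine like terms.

4032·c⁴ + 7344·c³ + 9984·c³·d - 2688·b·c³ - 6624·b·c² - 2496·b·c²·d + 15624·c²·d + 7488·c²·d² - 1344·b²·c² - 3024·b²·c - 1344·b²·c·d - 3168·b·c·d + 192·b·c·d² + 9576·c·d² + 1536·c·d³ + 1215·c² - 4698·b·c + 4293·c·d - 1701·b² - 1512·b²·d - 405·b·d + 216·b·d² + 1296·d² + 1728·d³ - 2187·c - 729·b - 729·d

(-8·c - 9)·(7·c - 7·b + 8·d - 3)·(-9·c - 3·b - 3·d)·(8·c + 9 + 8·d)
= (-56·c² + 56·b·c - 64·c·d + 24·c - 63·c + 63·b - 72·d + 27)·(-9·c - 3·b - 3·d)·(8·c + 9 + 8·d)    [distributive law]
= (-56·c² + 56·b·c - 64·c·d - 39·c + 63·b - 72·d + 27)·(-9·c - 3·b - 3·d)·(8·c + 9 + 8·d)    [combine like terms]
= (504·c³ + 168·b·c² + 168·c²·d - 504·b·c² - 168·b²·c - 168·b·c·d + 576·c²·d + 192·b·c·d + 192·c·d² + 351·c² + 117·b·c + 117·c·d - 567·b·c - 189·b² - 189·b·d + 648·c·d + 216·b·d + 216·d² - 243·c - 81·b - 81·d)·(8·c + 9 + 8·d)    [distributive law]
= (504·c³ - 336·b·c² + 744·c²·d - 168·b²·c + 24·b·c·d + 192·c·d² + 351·c² - 450·b·c + 765·c·d - 189·b² + 27·b·d + 216·d² - 243·c - 81·b - 81·d)·(8·c + 9 + 8·d)    [combine like terms]
= 4032·c⁴ + 4536·c³ + 4032·c³·d - 2688·b·c³ - 3024·b·c² - 2688·b·c²·d + 5952·c³·d + 6696·c²·d + 5952·c²·d² - 1344·b²·c² - 1512·b²·c - 1344·b²·c·d + 192·b·c²·d + 216·b·c·d + 192·b·c·d² + 1536·c²·d² + 1728·c·d² + 1536·c·d³ + 2808·c³ + 3159·c² + 2808·c²·d - 3600·b·c² - 4050·b·c - 3600·b·c·d + 6120·c²·d + 6885·c·d + 6120·c·d² - 1512·b²·c - 1701·b² - 1512·b²·d + 216·b·c·d + 243·b·d + 216·b·d² + 1728·c·d² + 1944·d² + 1728·d³ - 1944·c² - 2187·c - 1944·c·d - 648·b·c - 729·b - 648·b·d - 648·c·d - 729·d - 648·d²    [distributive law]
= 4032·c⁴ + 7344·c³ + 9984·c³·d - 2688·b·c³ - 6624·b·c² - 2496·b·c²·d + 15624·c²·d + 7488·c²·d² - 1344·b²·c² - 3024·b²·c - 1344·b²·c·d - 3168·b·c·d + 192·b·c·d² + 9576·c·d² + 1536·c·d³ + 1215·c² - 4698·b·c + 4293·c·d - 1701·b² - 1512·b²·d - 405·b·d + 216·b·d² + 1296·d² + 1728·d³ - 2187·c - 729·b - 729·d    [combine like terms]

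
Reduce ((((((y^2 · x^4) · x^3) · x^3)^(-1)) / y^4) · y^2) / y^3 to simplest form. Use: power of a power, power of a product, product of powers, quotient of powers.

x^(-10)y^(-7)

((((((y^2 · x^4) · x^3) · x^3)^(-1)) / y^4) · y^2) / y^3
= ((((((y^2 · x^4) · x^3)^(-1)) · ((x^3)^(-1))) / y^4) · y^2) / y^3    [power of a product]
= ((((((y^2 · x^4)^(-1)) · ((x^3)^(-1))) · ((x^3)^(-1))) / y^4) · y^2) / y^3    [power of a product]
= (((((((y^2)^(-1)) · ((x^4)^(-1))) · ((x^3)^(-1))) · ((x^3)^(-1))) / y^4) · y^2) / y^3    [power of a product]
= (((((y^(-2) · ((x^4)^(-1))) · ((x^3)^(-1))) · ((x^3)^(-1))) / y^4) · y^2) / y^3    [power of a power]
= (((((y^(-2) · x^(-4)) · ((x^3)^(-1))) · ((x^3)^(-1))) / y^4) · y^2) / y^3    [power of a power]
= (((((y^(-2) · x^(-4)) · x^(-3)) · ((x^3)^(-1))) / y^4) · y^2) / y^3    [power of a power]
= (((((y^(-2) · x^(-4)) · x^(-3)) · x^(-3)) / y^4) · y^2) / y^3    [power of a power]
= x^(-10)y^(-7)    [quotient of powers; product of powers]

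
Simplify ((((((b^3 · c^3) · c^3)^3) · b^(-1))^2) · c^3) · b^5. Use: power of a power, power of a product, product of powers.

b^21·c^39

((((((b^3 · c^3) · c^3)^3) · b^(-1))^2) · c^3) · b^5
= ((((((b^3 · c^3) · c^3)^3)^2) · ((b^(-1))^2)) · c^3) · b^5    [power of a product]
= (((((b^3 · c^3) · c^3)^6) · ((b^(-1))^2)) · c^3) · b^5    [power of a power]
= (((((b^3 · c^3)^6) · ((c^3)^6)) · ((b^(-1))^2)) · c^3) · b^5    [power of a product]
= ((((((b^3)^6) · ((c^3)^6)) · ((c^3)^6)) · ((b^(-1))^2)) · c^3) · b^5    [power of a product]
= ((((b^18 · ((c^3)^6)) · ((c^3)^6)) · ((b^(-1))^2)) · c^3) · b^5    [power of a power]
= ((((b^18 · c^18) · ((c^3)^6)) · ((b^(-1))^2)) · c^3) · b^5    [power of a power]
= ((((b^18 · c^18) · c^18) · ((b^(-1))^2)) · c^3) · b^5    [power of a power]
= ((((b^18 · c^18) · c^18) · b^(-2)) · c^3) · b^5    [power of a power]
= b^21·c^39    [product of powers]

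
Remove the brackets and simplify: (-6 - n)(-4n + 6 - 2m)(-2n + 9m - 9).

-72n^2 + 120mn - 90n - 432m + 324 + 108m^2 - 8n^3 + 32mn^2 + 18m^2n

(-6 - n)(-4n + 6 - 2m)(-2n + 9m - 9)
= (24n - 36 + 12m + 4n^2 - 6n + 2mn)(-2n + 9m - 9)    [distributive law]
= (18n - 36 + 12m + 4n^2 + 2mn)(-2n + 9m - 9)    [combine like terms]
= -36n^2 + 162mn - 162n + 72n - 324m + 324 - 24mn + 108m^2 - 108m - 8n^3 + 36mn^2 - 36n^2 - 4mn^2 + 18m^2n - 18mn    [distributive law]
= -72n^2 + 120mn - 90n - 432m + 324 + 108m^2 - 8n^3 + 32mn^2 + 18m^2n    [combine like terms]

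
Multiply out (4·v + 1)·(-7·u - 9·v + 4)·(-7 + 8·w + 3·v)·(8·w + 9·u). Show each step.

1904·u·v·w + 1575·u²·v - 1792·u·v·w² - 2016·u²·v·w - 3264·u·v²·w - 756·u²·v² + 2184·v²·w + 2457·u·v² - 2304·v²·w² - 864·v³·w - 972·u·v³ - 296·v·w - 333·u·v + 448·v·w² + 680·u·w + 441·u² - 448·u·w² - 504·u²·w - 224·w - 252·u + 256·w²

(4·v + 1)·(-7·u - 9·v + 4)·(-7 + 8·w + 3·v)·(8·w + 9·u)
= (-28·u·v - 36·v² + 16·v - 7·u - 9·v + 4)·(-7 + 8·w + 3·v)·(8·w + 9·u)    [distributive law]
= (-28·u·v - 36·v² + 7·v - 7·u + 4)·(-7 + 8·w + 3·v)·(8·w + 9·u)    [combine like terms]
= (196·u·v - 224·u·v·w - 84·u·v² + 252·v² - 288·v²·w - 108·v³ - 49·v + 56·v·w + 21·v² + 49·u - 56·u·w - 21·u·v - 28 + 32·w + 12·v)·(8·w + 9·u)    [distributive law]
= (175·u·v - 224·u·v·w - 84·u·v² + 273·v² - 288·v²·w - 108·v³ - 37·v + 56·v·w + 49·u - 56·u·w - 28 + 32·w)·(8·w + 9·u)    [combine like terms]
= 1400·u·v·w + 1575·u²·v - 1792·u·v·w² - 2016·u²·v·w - 672·u·v²·w - 756·u²·v² + 2184·v²·w + 2457·u·v² - 2304·v²·w² - 2592·u·v²·w - 864·v³·w - 972·u·v³ - 296·v·w - 333·u·v + 448·v·w² + 504·u·v·w + 392·u·w + 441·u² - 448·u·w² - 504·u²·w - 224·w - 252·u + 256·w² + 288·u·w    [distributive law]
= 1904·u·v·w + 1575·u²·v - 1792·u·v·w² - 2016·u²·v·w - 3264·u·v²·w - 756·u²·v² + 2184·v²·w + 2457·u·v² - 2304·v²·w² - 864·v³·w - 972·u·v³ - 296·v·w - 333·u·v + 448·v·w² + 680·u·w + 441·u² - 448·u·w² - 504·u²·w - 224·w - 252·u + 256·w²    [combine like terms]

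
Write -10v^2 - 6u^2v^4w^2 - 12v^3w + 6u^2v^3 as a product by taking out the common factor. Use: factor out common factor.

-10v^2 - 6u^2v^4w^2 - 12v^3w + 6u^2v^3
= 2(-5v^2 - 3u^2v^4w^2 - 6v^3w + 3u^2v^3)    [factor out 2]
= 2v^2(-5 - 3u^2v^2w^2 - 6vw + 3u^2v)    [factor out v^2]

2v^2(-5 - 3u^2v^2w^2 - 6vw + 3u^2v)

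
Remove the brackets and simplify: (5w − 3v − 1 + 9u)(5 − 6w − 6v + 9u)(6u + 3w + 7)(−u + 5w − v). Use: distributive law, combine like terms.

3684u²w + 1272uw² − 3225uvw − 585w³ − 438vw² + 908uw + 1010w² − 517vw + 1152u²w² − 945uw³ − 1332uvw² − 450w⁴ − 90vw³ − 2304u²vw + 801uv²w + 306v²w² + 741v²w + 2241u³w − 162u²v + 495uv² − 159uv + 63v² + 378u²v² − 108uv³ − 54v³w − 126v³ − 222u² + 35u − 175w + 35v − 783u³ − 486u⁴

(5w − 3v − 1 + 9u)(5 − 6w − 6v + 9u)(6u + 3w + 7)(−u + 5w − v)
= (25w − 30w² − 30vw + 45uw − 15v + 18vw + 18v² − 27uv − 5 + 6w + 6v − 9u + 45u − 54uw − 54uv + 81u²)(6u + 3w + 7)(−u + 5w − v)    [distributive law]
= (31w − 30w² − 12vw − 9uw − 9v + 18v² − 81uv − 5 + 36u + 81u²)(6u + 3w + 7)(−u + 5w − v)    [combine like terms]
= (186uw + 93w² + 217w − 180uw² − 90w³ − 210w² − 72uvw − 36vw² − 84vw − 54u²w − 27uw² − 63uw − 54uv − 27vw − 63v + 108uv² + 54v²w + 126v² − 486u²v − 243uvw − 567uv − 30u − 15w − 35 + 216u² + 108uw + 252u + 486u³ + 243u²w + 567u²)(−u + 5w − v)    [distributive law]
= (231uw − 117w² + 202w − 207uw² − 90w³ − 315uvw − 36vw² − 111vw + 189u²w − 621uv − 63v + 108uv² + 54v²w + 126v² − 486u²v + 222u − 35 + 783u² + 486u³)(−u + 5w − v)    [combine like terms]
= −231u²w + 1155uw² − 231uvw + 117uw² − 585w³ + 117vw² − 202uw + 1010w² − 202vw + 207u²w² − 1035uw³ + 207uvw² + 90uw³ − 450w⁴ + 90vw³ + 315u²vw − 1575uvw² + 315uv²w + 36uvw² − 180vw³ + 36v²w² + 111uvw − 555vw² + 111v²w − 189u³w + 945u²w² − 189u²vw + 621u²v − 3105uvw + 621uv² + 63uv − 315vw + 63v² − 108u²v² + 540uv²w − 108uv³ − 54uv²w + 270v²w² − 54v³w − 126uv² + 630v²w − 126v³ + 486u³v − 2430u²vw + 486u²v² − 222u² + 1110uw − 222uv + 35u − 175w + 35v − 783u³ + 3915u²w − 783u²v − 486u⁴ + 2430u³w − 486u³v    [distributive law]
= 3684u²w + 1272uw² − 3225uvw − 585w³ − 438vw² + 908uw + 1010w² − 517vw + 1152u²w² − 945uw³ − 1332uvw² − 450w⁴ − 90vw³ − 2304u²vw + 801uv²w + 306v²w² + 741v²w + 2241u³w − 162u²v + 495uv² − 159uv + 63v² + 378u²v² − 108uv³ − 54v³w − 126v³ − 222u² + 35u − 175w + 35v − 783u³ − 486u⁴    [combine like terms]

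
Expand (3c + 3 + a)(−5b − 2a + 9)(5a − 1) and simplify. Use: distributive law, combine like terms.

(3c + 3 + a)(−5b − 2a + 9)(5a − 1)
= (−15bc − 6ac + 27c − 15b − 6a + 27 − 5ab − 2a² + 9a)(5a − 1)    [distributive law]
= (−15bc − 6ac + 27c − 15b + 3a + 27 − 5ab − 2a²)(5a − 1)    [combine like terms]
= −75abc + 15bc − 30a²c + 6ac + 135ac − 27c − 75ab + 15b + 15a² − 3a + 135a − 27 − 25a²b + 5ab − 10a³ + 2a²    [distributive law]
= −75abc + 15bc − 30a²c + 141ac − 27c − 70ab + 15b + 17a² + 132a − 27 − 25a²b − 10a³    [combine like terms]

−75abc + 15bc − 30a²c + 141ac − 27c − 70ab + 15b + 17a² + 132a − 27 − 25a²b − 10a³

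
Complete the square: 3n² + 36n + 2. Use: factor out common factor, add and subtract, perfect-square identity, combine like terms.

3n² + 36n + 2
= 3(n² + 12n) + 2    [factor out 3 from the n-terms]
= 3(n² + 12n + 36 − 36) + 2    [add and subtract 36 inside the bracket]
= 3(n + 6)² − 108 + 2    [perfect-square identity]
= 3(n + 6)² − 106    [combine constants]

3(n + 6)² − 106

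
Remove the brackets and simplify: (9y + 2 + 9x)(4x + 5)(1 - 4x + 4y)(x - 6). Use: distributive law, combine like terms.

(9y + 2 + 9x)(4x + 5)(1 - 4x + 4y)(x - 6)
= (36xy + 45y + 8x + 10 + 36x^2 + 45x)(1 - 4x + 4y)(x - 6)    [distributive law]
= (36xy + 45y + 53x + 10 + 36x^2)(1 - 4x + 4y)(x - 6)    [combine like terms]
= (36xy - 144x^2y + 144xy^2 + 45y - 180xy + 180y^2 + 53x - 212x^2 + 212xy + 10 - 40x + 40y + 36x^2 - 144x^3 + 144x^2y)(x - 6)    [distributive law]
= (68xy + 144xy^2 + 85y + 180y^2 + 13x - 176x^2 + 10 - 144x^3)(x - 6)    [combine like terms]
= 68x^2y - 408xy + 144x^2y^2 - 864xy^2 + 85xy - 510y + 180xy^2 - 1080y^2 + 13x^2 - 78x - 176x^3 + 1056x^2 + 10x - 60 - 144x^4 + 864x^3    [distributive law]
= 68x^2y - 323xy + 144x^2y^2 - 684xy^2 - 510y - 1080y^2 + 1069x^2 - 68x + 688x^3 - 60 - 144x^4    [combine like terms]

68x^2y - 323xy + 144x^2y^2 - 684xy^2 - 510y - 1080y^2 + 1069x^2 - 68x + 688x^3 - 60 - 144x^4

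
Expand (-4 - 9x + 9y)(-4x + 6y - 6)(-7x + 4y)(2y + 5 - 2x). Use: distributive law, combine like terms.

1238x²y - 2114x² - 280x³ - 1414xy² + 3602xy + 456y³ - 1368y² - 840x + 480y - 2052x³y + 504x⁴ + 3024x²y² - 1908xy³ + 432y⁴

(-4 - 9x + 9y)(-4x + 6y - 6)(-7x + 4y)(2y + 5 - 2x)
= (16x - 24y + 24 + 36x² - 54xy + 54x - 36xy + 54y² - 54y)(-7x + 4y)(2y + 5 - 2x)    [distributive law]
= (70x - 78y + 24 + 36x² - 90xy + 54y²)(-7x + 4y)(2y + 5 - 2x)    [combine like terms]
= (-490x² + 280xy + 546xy - 312y² - 168x + 96y - 252x³ + 144x²y + 630x²y - 360xy² - 378xy² + 216y³)(2y + 5 - 2x)    [distributive law]
= (-490x² + 826xy - 312y² - 168x + 96y - 252x³ + 774x²y - 738xy² + 216y³)(2y + 5 - 2x)    [combine like terms]
= -980x²y - 2450x² + 980x³ + 1652xy² + 4130xy - 1652x²y - 624y³ - 1560y² + 624xy² - 336xy - 840x + 336x² + 192y² + 480y - 192xy - 504x³y - 1260x³ + 504x⁴ + 1548x²y² + 3870x²y - 1548x³y - 1476xy³ - 3690xy² + 1476x²y² + 432y⁴ + 1080y³ - 432xy³    [distributive law]
= 1238x²y - 2114x² - 280x³ - 1414xy² + 3602xy + 456y³ - 1368y² - 840x + 480y - 2052x³y + 504x⁴ + 3024x²y² - 1908xy³ + 432y⁴    [combine like terms]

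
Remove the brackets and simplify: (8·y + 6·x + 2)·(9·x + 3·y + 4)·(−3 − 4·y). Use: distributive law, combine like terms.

(8·y + 6·x + 2)·(9·x + 3·y + 4)·(−3 − 4·y)
= (72·x·y + 24·y^2 + 32·y + 54·x^2 + 18·x·y + 24·x + 18·x + 6·y + 8)·(−3 − 4·y)    [distributive law]
= (90·x·y + 24·y^2 + 38·y + 54·x^2 + 42·x + 8)·(−3 − 4·y)    [combine like terms]
= −270·x·y − 360·x·y^2 − 72·y^2 − 96·y^3 − 114·y − 152·y^2 − 162·x^2 − 216·x^2·y − 126·x − 168·x·y − 24 − 32·y    [distributive law]
= −438·x·y − 360·x·y^2 − 224·y^2 − 96·y^3 − 146·y − 162·x^2 − 216·x^2·y − 126·x − 24    [combine like terms]

−438·x·y − 360·x·y^2 − 224·y^2 − 96·y^3 − 146·y − 162·x^2 − 216·x^2·y − 126·x − 24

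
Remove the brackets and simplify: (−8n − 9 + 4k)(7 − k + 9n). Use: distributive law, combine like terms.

−137n + 44kn − 72n^2 − 63 + 37k − 4k^2

(−8n − 9 + 4k)(7 − k + 9n)
= −56n + 8kn − 72n^2 − 63 + 9k − 81n + 28k − 4k^2 + 36kn    [distributive law]
= −137n + 44kn − 72n^2 − 63 + 37k − 4k^2    [combine like terms]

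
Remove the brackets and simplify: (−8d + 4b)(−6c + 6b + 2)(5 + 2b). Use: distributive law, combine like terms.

240cd + 96bcd − 272bd − 96b^2d − 80d − 120bc − 48b^2c + 136b^2 + 48b^3 + 40b

(−8d + 4b)(−6c + 6b + 2)(5 + 2b)
= (48cd − 48bd − 16d − 24bc + 24b^2 + 8b)(5 + 2b)    [distributive law]
= 240cd + 96bcd − 240bd − 96b^2d − 80d − 32bd − 120bc − 48b^2c + 120b^2 + 48b^3 + 40b + 16b^2    [distributive law]
= 240cd + 96bcd − 272bd − 96b^2d − 80d − 120bc − 48b^2c + 136b^2 + 48b^3 + 40b    [combine like terms]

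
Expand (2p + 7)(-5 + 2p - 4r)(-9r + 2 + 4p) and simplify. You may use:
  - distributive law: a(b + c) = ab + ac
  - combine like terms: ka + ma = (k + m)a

(2p + 7)(-5 + 2p - 4r)(-9r + 2 + 4p)
= (-10p + 4p^2 - 8pr - 35 + 14p - 28r)(-9r + 2 + 4p)    [distributive law]
= (4p + 4p^2 - 8pr - 35 - 28r)(-9r + 2 + 4p)    [combine like terms]
= -36pr + 8p + 16p^2 - 36p^2r + 8p^2 + 16p^3 + 72pr^2 - 16pr - 32p^2r + 315r - 70 - 140p + 252r^2 - 56r - 112pr    [distributive law]
= -164pr - 132p + 24p^2 - 68p^2r + 16p^3 + 72pr^2 + 259r - 70 + 252r^2    [combine like terms]

-164pr - 132p + 24p^2 - 68p^2r + 16p^3 + 72pr^2 + 259r - 70 + 252r^2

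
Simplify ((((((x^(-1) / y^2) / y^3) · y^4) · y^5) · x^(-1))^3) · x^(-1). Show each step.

x^(-7)y^12

((((((x^(-1) / y^2) / y^3) · y^4) · y^5) · x^(-1))^3) · x^(-1)
= ((((((x^(-1) / y^2) / y^3) · y^4) · y^5)^3) · ((x^(-1))^3)) · x^(-1)    [power of a product]
= ((((((x^(-1) / y^2) / y^3) · y^4)^3) · ((y^5)^3)) · ((x^(-1))^3)) · x^(-1)    [power of a product]
= ((((((x^(-1) / y^2) / y^3)^3) · ((y^4)^3)) · ((y^5)^3)) · ((x^(-1))^3)) · x^(-1)    [power of a product]
= ((((((x^(-1) / y^2)^3) / ((y^3)^3)) · ((y^4)^3)) · ((y^5)^3)) · ((x^(-1))^3)) · x^(-1)    [power of a quotient]
= (((((((x^(-1))^3) / ((y^2)^3)) / ((y^3)^3)) · ((y^4)^3)) · ((y^5)^3)) · ((x^(-1))^3)) · x^(-1)    [power of a quotient]
= (((((x^(-3) / ((y^2)^3)) / ((y^3)^3)) · ((y^4)^3)) · ((y^5)^3)) · ((x^(-1))^3)) · x^(-1)    [power of a power]
= (((((x^(-3) / y^6) / ((y^3)^3)) · ((y^4)^3)) · ((y^5)^3)) · ((x^(-1))^3)) · x^(-1)    [power of a power]
= (((((x^(-3) / y^6) / y^9) · ((y^4)^3)) · ((y^5)^3)) · ((x^(-1))^3)) · x^(-1)    [power of a power]
= (((((x^(-3) / y^6) / y^9) · y^12) · ((y^5)^3)) · ((x^(-1))^3)) · x^(-1)    [power of a power]
= (((((x^(-3) / y^6) / y^9) · y^12) · y^15) · ((x^(-1))^3)) · x^(-1)    [power of a power]
= (((((x^(-3) / y^6) / y^9) · y^12) · y^15) · x^(-3)) · x^(-1)    [power of a power]
= x^(-7)y^12    [quotient of powers; product of powers]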